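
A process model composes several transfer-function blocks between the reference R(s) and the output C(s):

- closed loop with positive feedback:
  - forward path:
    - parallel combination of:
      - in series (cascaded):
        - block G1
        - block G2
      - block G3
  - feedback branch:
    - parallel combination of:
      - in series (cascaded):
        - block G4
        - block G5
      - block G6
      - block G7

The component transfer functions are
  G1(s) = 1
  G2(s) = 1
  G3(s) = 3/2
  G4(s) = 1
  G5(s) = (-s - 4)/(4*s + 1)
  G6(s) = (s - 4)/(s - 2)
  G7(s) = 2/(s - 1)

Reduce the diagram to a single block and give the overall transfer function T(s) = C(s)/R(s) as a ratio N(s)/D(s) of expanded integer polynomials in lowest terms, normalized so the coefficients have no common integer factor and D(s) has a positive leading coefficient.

The answer is (-20*s^3 + 55*s^2 - 25*s - 10)/(7*s^3 - 38*s^2 + 25*s - 44).

Reasoning:
Step 1 - combine G1, G2 in series gives 1
Step 2 - add (G1*G2), G3 (parallel) gives 5/2
Step 3 - multiply G4, G5 (series) gives (-s - 4)/(4*s + 1)
Step 4 - add (G4*G5), G6, G7 (parallel) gives (3*s^3 - 12*s^2 + 7*s - 8)/(4*s^3 - 11*s^2 + 5*s + 2)
Step 5 - close the feedback loop around ((G1*G2)+G3), ((G4*G5)+G6+G7), giving the overall T(s)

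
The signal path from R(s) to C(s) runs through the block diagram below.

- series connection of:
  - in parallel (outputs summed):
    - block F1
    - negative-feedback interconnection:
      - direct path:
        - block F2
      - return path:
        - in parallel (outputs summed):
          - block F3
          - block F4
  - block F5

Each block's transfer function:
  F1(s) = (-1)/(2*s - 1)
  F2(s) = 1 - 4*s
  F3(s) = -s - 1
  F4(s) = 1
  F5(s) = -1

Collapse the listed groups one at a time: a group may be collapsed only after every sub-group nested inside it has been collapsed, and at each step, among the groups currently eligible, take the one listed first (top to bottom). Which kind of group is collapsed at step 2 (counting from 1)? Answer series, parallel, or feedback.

[1] add F3, F4 (parallel)
[2] reduce the feedback loop with forward F2 and return (F3+F4)
[3] parallel reduction of F1, [F2/(1+F2*(F3+F4))]
[4] cascade (F1+[F2/(1+F2*(F3+F4))]), F5
The group at step 2 is a feedback group.

Answer: feedback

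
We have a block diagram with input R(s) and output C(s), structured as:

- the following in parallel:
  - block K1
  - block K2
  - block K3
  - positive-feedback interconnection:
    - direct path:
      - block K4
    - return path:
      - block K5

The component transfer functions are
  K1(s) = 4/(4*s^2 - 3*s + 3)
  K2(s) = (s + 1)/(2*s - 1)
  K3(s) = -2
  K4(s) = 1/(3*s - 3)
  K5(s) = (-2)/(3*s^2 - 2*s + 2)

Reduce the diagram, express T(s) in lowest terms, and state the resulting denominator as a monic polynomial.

[1] collapse the loop (K4 forward, K5 return): (3*s^2 - 2*s + 2)/(9*s^3 - 15*s^2 + 12*s - 4)
[2] reduce the parallel group K1, K2, K3, [K4/(1-K4*K5)]: (-108*s^6 + 393*s^5 - 595*s^4 + 558*s^3 - 326*s^2 + 124*s - 26)/(72*s^6 - 210*s^5 + 327*s^4 - 314*s^3 + 193*s^2 - 72*s + 12)
That last expression is T(s), already simplified. Scaling its denominator by 1/72 (the reciprocal of the leading coefficient) yields the monic denominator.

Therefore the answer is s^6 - 35*s^5/12 + 109*s^4/24 - 157*s^3/36 + 193*s^2/72 - s + 1/6.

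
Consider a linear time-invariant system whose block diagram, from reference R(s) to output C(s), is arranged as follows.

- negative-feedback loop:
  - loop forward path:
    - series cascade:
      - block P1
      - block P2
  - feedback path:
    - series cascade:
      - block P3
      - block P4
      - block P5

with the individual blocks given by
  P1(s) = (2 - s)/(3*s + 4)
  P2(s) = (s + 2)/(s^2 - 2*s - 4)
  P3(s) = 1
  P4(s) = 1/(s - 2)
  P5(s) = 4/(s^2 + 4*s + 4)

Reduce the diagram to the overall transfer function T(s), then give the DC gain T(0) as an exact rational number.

First reduce the diagram to T(s).

1. series reduction of P1, P2; result (4 - s^2)/(3*s^3 - 2*s^2 - 20*s - 16)
2. cascade P3, P4, P5; result 4/(s^3 + 2*s^2 - 4*s - 8)
3. close the feedback loop around (P1*P2), (P3*P4*P5); result (-s^3 - 2*s^2 + 4*s + 8)/(3*s^4 + 4*s^3 - 24*s^2 - 56*s - 36)
Step 3 gives the overall T(s). Then T(0) = 8/(-36) = -2/9.

Answer: -2/9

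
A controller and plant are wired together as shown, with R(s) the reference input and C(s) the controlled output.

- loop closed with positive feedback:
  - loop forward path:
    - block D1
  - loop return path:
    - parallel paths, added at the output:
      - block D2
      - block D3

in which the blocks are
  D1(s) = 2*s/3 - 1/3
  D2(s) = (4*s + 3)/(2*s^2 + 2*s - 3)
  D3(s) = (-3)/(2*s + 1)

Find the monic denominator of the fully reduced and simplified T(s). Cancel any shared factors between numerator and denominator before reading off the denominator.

Step 1: reduce the parallel group D2, D3 -> (2*s^2 + 4*s + 12)/(4*s^3 + 6*s^2 - 4*s - 3)
Step 2: feedback reduction of D1, (D2+D3) -> (8*s^4 + 8*s^3 - 14*s^2 - 2*s + 3)/(8*s^3 + 12*s^2 - 32*s + 3)
No further cancellation is possible in the step-2 result, so that is T(s). Its denominator becomes monic after dividing by the leading coefficient 8.

Answer: s^3 + 3*s^2/2 - 4*s + 3/8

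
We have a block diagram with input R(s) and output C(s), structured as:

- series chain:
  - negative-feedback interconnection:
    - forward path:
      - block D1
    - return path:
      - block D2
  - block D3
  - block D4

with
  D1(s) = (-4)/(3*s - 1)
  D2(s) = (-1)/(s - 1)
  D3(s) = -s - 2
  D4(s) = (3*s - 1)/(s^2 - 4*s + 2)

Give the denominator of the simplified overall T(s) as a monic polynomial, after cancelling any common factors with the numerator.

1. feedback reduction of D1, D2 = (4 - 4*s)/(3*s^2 - 4*s + 5)
2. multiply [D1/(1+D1*D2)], D3, D4 (series) = (12*s^3 + 8*s^2 - 28*s + 8)/(3*s^4 - 16*s^3 + 27*s^2 - 28*s + 10)
That last expression is T(s), already simplified. Scaling its denominator by 1/3 (the reciprocal of the leading coefficient) yields the monic denominator.

Therefore the answer is s^4 - 16*s^3/3 + 9*s^2 - 28*s/3 + 10/3.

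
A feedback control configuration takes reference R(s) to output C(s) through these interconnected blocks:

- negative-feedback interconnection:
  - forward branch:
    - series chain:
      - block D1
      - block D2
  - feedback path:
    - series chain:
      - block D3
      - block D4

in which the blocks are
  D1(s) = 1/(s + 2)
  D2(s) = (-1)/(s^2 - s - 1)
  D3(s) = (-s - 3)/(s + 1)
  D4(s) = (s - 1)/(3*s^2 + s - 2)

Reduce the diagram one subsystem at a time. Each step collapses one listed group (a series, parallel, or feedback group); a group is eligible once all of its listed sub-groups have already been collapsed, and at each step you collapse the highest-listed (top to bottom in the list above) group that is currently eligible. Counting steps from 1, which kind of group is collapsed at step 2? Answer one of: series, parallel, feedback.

Step 1: cascade D1, D2
Step 2: combine D3, D4 in series
Step 3: collapse the loop ((D1*D2) forward, (D3*D4) return)
The group at step 2 is a series group.

Answer: series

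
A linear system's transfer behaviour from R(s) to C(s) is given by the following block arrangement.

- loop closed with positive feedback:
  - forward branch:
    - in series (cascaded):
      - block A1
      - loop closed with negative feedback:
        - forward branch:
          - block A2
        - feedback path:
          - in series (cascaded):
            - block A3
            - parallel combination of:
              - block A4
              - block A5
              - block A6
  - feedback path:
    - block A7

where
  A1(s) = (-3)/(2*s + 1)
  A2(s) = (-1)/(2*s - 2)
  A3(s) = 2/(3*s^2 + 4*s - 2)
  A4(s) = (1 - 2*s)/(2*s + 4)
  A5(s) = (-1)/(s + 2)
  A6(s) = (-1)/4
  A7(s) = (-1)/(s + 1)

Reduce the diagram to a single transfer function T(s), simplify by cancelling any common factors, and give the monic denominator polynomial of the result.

The answer is s^6 + 23*s^5/6 + 8*s^4/3 - 3*s^3 - 7*s^2/8 + 61*s/24 - 1/6.

Reasoning:
Step 1 - add A4, A5, A6 (parallel) = (-5*s - 4)/(4*s + 8)
Step 2 - reduce the series chain A3, (A4+A5+A6) = (-5*s - 4)/(6*s^3 + 20*s^2 + 12*s - 8)
Step 3 - reduce the feedback loop with forward A2 and return (A3*(A4+A5+A6)) = (-6*s^3 - 20*s^2 - 12*s + 8)/(12*s^4 + 28*s^3 - 16*s^2 - 35*s + 20)
Step 4 - multiply A1, [A2/(1+A2*(A3*(A4+A5+A6)))] (series) = (18*s^3 + 60*s^2 + 36*s - 24)/(24*s^5 + 68*s^4 - 4*s^3 - 86*s^2 + 5*s + 20)
Step 5 - apply the feedback formula to (A1*[A2/(1+A2*(A3*(A4+A5+A6)))]), A7 = (18*s^4 + 78*s^3 + 96*s^2 + 12*s - 24)/(24*s^6 + 92*s^5 + 64*s^4 - 72*s^3 - 21*s^2 + 61*s - 4)
The result of step 5 is T(s) in lowest terms. Its denominator has leading coefficient 24; dividing the denominator through by 24 makes it monic.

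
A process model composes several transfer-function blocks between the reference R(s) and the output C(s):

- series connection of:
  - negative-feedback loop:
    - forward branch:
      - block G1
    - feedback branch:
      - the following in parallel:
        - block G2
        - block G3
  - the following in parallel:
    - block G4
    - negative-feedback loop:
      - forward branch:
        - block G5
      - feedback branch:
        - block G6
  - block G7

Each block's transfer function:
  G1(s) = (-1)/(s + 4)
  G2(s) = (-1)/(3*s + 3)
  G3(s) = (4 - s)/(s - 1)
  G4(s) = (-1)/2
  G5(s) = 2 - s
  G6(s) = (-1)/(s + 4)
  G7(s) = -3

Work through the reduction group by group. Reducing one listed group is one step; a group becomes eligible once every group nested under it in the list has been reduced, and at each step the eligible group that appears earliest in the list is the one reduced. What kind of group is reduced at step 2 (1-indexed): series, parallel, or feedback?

[1] sum the parallel branches G2, G3
[2] reduce the feedback loop with forward G1 and return (G2+G3)
[3] feedback reduction of G5, G6
[4] reduce the parallel group G4, [G5/(1+G5*G6)]
[5] series reduction of [G1/(1+G1*(G2+G3))], (G4+[G5/(1+G5*G6)]), G7
Step 2: feedback.

Answer: feedback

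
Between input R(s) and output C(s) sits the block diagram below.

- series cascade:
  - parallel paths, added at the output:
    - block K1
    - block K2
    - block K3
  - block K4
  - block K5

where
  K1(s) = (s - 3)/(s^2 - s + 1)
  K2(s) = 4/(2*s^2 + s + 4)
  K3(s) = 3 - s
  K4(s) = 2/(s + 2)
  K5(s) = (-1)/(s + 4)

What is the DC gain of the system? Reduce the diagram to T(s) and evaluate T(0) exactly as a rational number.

[1] reduce the parallel group K1, K2, K3 -> (-2*s^5 + 7*s^4 - 6*s^3 + 17*s^2 - 16*s + 4)/(2*s^4 - s^3 + 5*s^2 - 3*s + 4)
[2] multiply (K1+K2+K3), K4, K5 (series) -> (4*s^5 - 14*s^4 + 12*s^3 - 34*s^2 + 32*s - 8)/(2*s^6 + 11*s^5 + 15*s^4 + 19*s^3 + 26*s^2 + 32)
DC gain: substitute s = 0 into T(s) from step 2: T(0) = -8/32 = -1/4.

Therefore the answer is -1/4.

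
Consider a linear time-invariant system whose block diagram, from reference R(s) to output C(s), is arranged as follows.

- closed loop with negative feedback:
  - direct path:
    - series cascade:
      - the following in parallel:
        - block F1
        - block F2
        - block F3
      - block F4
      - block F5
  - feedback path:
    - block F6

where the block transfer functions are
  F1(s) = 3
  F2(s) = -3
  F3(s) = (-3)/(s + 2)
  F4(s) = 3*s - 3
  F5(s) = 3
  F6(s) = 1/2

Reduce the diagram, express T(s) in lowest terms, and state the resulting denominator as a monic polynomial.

Step 1. reduce the parallel group F1, F2, F3; result (-3)/(s + 2)
Step 2. cascade (F1+F2+F3), F4, F5; result (27 - 27*s)/(s + 2)
Step 3. collapse the loop (((F1+F2+F3)*F4*F5) forward, F6 return); result (54*s - 54)/(25*s - 31)
Step 3 gives the fully reduced T(s), with no common factor left to cancel. The denominator's leading coefficient is 25, so divide each of its coefficients by 25 to get the monic form.

Hence the answer: s - 31/25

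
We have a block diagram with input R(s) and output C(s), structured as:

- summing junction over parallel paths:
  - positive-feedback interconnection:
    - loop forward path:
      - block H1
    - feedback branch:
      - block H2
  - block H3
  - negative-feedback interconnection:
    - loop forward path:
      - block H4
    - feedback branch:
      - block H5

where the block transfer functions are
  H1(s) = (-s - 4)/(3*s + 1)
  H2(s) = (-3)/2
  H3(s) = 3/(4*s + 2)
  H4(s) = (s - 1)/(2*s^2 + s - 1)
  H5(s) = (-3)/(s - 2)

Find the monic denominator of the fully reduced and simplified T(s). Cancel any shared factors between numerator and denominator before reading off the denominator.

Answer: s^5 - 13*s^4/3 - 5*s^3/12 + 27*s^2/2 - 25*s/12 - 25/6

Working:
Step 1: reduce the feedback loop with forward H1 and return H2, giving (-2*s - 8)/(3*s - 10)
Step 2: reduce the feedback loop with forward H4 and return H5, giving (s^2 - 3*s + 2)/(2*s^3 - 3*s^2 - 6*s + 5)
Step 3: sum the parallel branches [H1/(1-H1*H2)], H3, [H4/(1+H4*H5)], giving (-16*s^5 - 18*s^4 - 33*s^3 + 366*s^2 + 133*s - 270)/(24*s^5 - 104*s^4 - 10*s^3 + 324*s^2 - 50*s - 100)
The result of step 3 is T(s) in lowest terms. Its denominator has leading coefficient 24; dividing the denominator through by 24 makes it monic.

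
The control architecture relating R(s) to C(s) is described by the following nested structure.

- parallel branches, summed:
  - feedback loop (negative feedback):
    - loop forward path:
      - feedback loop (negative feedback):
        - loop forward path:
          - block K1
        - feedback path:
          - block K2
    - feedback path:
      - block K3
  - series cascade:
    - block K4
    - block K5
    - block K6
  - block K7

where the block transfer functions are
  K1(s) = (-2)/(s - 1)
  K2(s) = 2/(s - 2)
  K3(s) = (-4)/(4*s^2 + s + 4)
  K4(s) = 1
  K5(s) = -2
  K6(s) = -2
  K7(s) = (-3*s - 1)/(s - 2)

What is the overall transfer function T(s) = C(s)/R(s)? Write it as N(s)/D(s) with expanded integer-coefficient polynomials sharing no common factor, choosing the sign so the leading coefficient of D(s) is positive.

Step 1. reduce the feedback loop with forward K1 and return K2; result (4 - 2*s)/(s^2 - 3*s - 2)
Step 2. apply the feedback formula to [K1/(1+K1*K2)], K3; result (-8*s^3 + 14*s^2 - 4*s + 16)/(4*s^4 - 11*s^3 - 7*s^2 - 6*s - 24)
Step 3. series reduction of K4, K5, K6; result 4
Step 4. combine [[K1/(1+K1*K2)]/(1+[K1/(1+K1*K2)]*K3)], (K4*K5*K6), K7 in parallel - this is the overall T(s), already in the required normalized form

Hence the answer: (4*s^5 - 55*s^4 + 122*s^3 + 25*s^2 + 54*s + 184)/(4*s^5 - 19*s^4 + 15*s^3 + 8*s^2 - 12*s + 48)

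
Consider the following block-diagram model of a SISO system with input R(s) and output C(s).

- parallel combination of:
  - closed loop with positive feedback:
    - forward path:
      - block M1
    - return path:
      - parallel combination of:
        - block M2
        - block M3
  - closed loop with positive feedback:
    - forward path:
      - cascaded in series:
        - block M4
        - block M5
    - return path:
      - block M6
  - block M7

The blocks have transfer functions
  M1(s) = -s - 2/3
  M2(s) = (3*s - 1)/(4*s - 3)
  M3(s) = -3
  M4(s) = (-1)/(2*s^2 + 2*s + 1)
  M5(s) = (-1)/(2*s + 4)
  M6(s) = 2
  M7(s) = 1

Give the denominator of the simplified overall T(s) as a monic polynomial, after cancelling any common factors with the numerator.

[1] combine M2, M3 in parallel = (8 - 9*s)/(4*s - 3)
[2] apply the feedback formula to M1, (M2+M3) = (12*s^2 - s - 6)/(27*s^2 - 18*s - 7)
[3] reduce the series chain M4, M5 = 1/(4*s^3 + 12*s^2 + 10*s + 4)
[4] reduce the feedback loop with forward (M4*M5) and return M6 = 1/(4*s^3 + 12*s^2 + 10*s + 2)
[5] sum the parallel branches [M1/(1-M1*(M2+M3))], [(M4*M5)/(1-(M4*M5)*M6)], M7 = (156*s^5 + 392*s^4 + 110*s^3 - 241*s^2 - 186*s - 33)/(108*s^5 + 252*s^4 + 26*s^3 - 210*s^2 - 106*s - 14)
Step 5 gives the fully reduced T(s), with no common factor left to cancel. The denominator's leading coefficient is 108, so divide each of its coefficients by 108 to get the monic form.

Final answer: s^5 + 7*s^4/3 + 13*s^3/54 - 35*s^2/18 - 53*s/54 - 7/54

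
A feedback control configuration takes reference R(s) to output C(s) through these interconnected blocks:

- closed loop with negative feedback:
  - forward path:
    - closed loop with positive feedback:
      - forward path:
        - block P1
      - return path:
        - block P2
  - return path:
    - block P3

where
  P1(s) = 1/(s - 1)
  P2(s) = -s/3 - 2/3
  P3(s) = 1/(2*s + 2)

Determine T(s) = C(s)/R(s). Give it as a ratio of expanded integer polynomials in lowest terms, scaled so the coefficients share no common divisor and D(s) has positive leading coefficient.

First reduce the diagram to T(s).

Step 1: reduce the feedback loop with forward P1 and return P2 gives 3/(4*s - 1)
Step 2: close the feedback loop around [P1/(1-P1*P2)], P3, giving the overall T(s)

Answer: (6*s + 6)/(8*s^2 + 6*s + 1)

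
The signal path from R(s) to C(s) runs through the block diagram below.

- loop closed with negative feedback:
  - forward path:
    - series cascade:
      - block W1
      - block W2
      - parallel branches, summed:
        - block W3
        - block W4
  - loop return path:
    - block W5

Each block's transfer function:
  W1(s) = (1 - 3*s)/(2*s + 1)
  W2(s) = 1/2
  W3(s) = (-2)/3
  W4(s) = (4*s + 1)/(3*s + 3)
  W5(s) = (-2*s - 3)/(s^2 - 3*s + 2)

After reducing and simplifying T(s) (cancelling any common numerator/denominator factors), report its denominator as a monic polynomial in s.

Answer: s^4 - s^3/2 - 4*s^2/3 + 5*s/12 + 5/4

Working:
1. parallel reduction of W3, W4 -> (2*s - 1)/(3*s + 3)
2. series reduction of W1, W2, (W3+W4) -> (-6*s^2 + 5*s - 1)/(12*s^2 + 18*s + 6)
3. feedback reduction of (W1*W2*(W3+W4)), W5 -> (-6*s^4 + 23*s^3 - 28*s^2 + 13*s - 2)/(12*s^4 - 6*s^3 - 16*s^2 + 5*s + 15)
That last expression is T(s), already simplified. Scaling its denominator by 1/12 (the reciprocal of the leading coefficient) yields the monic denominator.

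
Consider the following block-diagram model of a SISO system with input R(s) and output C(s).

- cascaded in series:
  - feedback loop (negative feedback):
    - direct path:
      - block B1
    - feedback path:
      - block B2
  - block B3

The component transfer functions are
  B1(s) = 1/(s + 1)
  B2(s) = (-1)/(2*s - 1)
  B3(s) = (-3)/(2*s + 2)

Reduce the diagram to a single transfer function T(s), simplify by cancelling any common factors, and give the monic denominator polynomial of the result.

First reduce the diagram to T(s).

(1) collapse the loop (B1 forward, B2 return); result (2*s - 1)/(2*s^2 + s - 2)
(2) multiply [B1/(1+B1*B2)], B3 (series); result (3 - 6*s)/(4*s^3 + 6*s^2 - 2*s - 4)
The result of step 2 is T(s) in lowest terms. Its denominator has leading coefficient 4; dividing the denominator through by 4 makes it monic.

Answer: s^3 + 3*s^2/2 - s/2 - 1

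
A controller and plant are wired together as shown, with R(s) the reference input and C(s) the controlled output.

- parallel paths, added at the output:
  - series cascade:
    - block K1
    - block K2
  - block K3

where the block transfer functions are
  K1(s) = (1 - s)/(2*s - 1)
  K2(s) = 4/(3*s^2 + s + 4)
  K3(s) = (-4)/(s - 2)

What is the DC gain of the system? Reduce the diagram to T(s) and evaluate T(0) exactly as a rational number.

Step 1. cascade K1, K2 gives (4 - 4*s)/(6*s^3 - s^2 + 7*s - 4)
Step 2. combine (K1*K2), K3 in parallel gives (-24*s^3 - 16*s + 8)/(6*s^4 - 13*s^3 + 9*s^2 - 18*s + 8)
DC gain: substitute s = 0 into T(s) from step 2: T(0) = 8/8 = 1.

Hence the answer: 1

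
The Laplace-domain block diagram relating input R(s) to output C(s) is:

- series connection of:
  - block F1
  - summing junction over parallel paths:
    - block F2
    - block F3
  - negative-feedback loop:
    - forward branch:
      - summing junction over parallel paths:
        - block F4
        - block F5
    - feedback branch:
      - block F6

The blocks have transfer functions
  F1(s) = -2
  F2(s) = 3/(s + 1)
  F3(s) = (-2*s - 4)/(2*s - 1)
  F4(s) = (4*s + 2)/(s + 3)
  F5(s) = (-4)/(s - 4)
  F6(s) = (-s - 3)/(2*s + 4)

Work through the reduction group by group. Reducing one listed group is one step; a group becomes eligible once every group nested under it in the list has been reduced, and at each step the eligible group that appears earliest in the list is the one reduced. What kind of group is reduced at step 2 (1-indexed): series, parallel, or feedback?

(1) combine F2, F3 in parallel
(2) sum the parallel branches F4, F5
(3) apply the feedback formula to (F4+F5), F6
(4) series reduction of F1, (F2+F3), [(F4+F5)/(1+(F4+F5)*F6)]
The group at step 2 is a parallel group.

Final answer: parallel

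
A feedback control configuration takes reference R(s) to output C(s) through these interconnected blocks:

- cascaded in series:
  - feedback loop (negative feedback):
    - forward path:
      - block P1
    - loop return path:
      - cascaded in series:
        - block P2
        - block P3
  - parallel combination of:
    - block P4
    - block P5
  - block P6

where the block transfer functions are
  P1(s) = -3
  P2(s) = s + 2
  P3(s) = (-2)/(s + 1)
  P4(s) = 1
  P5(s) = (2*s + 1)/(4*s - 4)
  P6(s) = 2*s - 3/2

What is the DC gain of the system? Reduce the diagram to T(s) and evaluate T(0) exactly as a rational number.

1. series reduction of P2, P3 -> (-2*s - 4)/(s + 1)
2. apply the feedback formula to P1, (P2*P3) -> (-3*s - 3)/(7*s + 13)
3. reduce the parallel group P4, P5 -> (6*s - 3)/(4*s - 4)
4. reduce the series chain [P1/(1+P1*(P2*P3))], (P4+P5), P6 -> (-72*s^3 + 18*s^2 + 63*s - 27)/(56*s^2 + 48*s - 104)
DC gain: substitute s = 0 into T(s) from step 4: T(0) = -27/(-104) = 27/104.

Final answer: 27/104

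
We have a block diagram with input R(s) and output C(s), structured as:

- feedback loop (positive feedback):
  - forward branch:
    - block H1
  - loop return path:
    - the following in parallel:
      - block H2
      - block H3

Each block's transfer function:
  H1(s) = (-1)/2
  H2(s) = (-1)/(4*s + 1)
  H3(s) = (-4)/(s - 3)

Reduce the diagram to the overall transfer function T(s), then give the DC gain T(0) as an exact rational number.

The answer is -3/7.

Reasoning:
Step 1. reduce the parallel group H2, H3 = (-17*s - 1)/(4*s^2 - 11*s - 3)
Step 2. collapse the loop (H1 forward, (H2+H3) return) = (-4*s^2 + 11*s + 3)/(8*s^2 - 39*s - 7)
Step 2 gives the overall T(s). Then T(0) = 3/(-7) = -3/7.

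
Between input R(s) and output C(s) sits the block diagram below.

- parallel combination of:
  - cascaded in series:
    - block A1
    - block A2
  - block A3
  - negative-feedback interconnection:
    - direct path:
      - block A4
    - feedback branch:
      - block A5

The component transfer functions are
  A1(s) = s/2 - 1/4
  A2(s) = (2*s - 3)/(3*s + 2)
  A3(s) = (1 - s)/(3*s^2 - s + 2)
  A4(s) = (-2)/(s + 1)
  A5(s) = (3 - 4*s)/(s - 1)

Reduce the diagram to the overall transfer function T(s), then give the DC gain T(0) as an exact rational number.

The answer is 33/56.

Reasoning:
(1) reduce the series chain A1, A2; result (4*s^2 - 8*s + 3)/(12*s + 8)
(2) apply the feedback formula to A4, A5; result (2 - 2*s)/(s^2 + 8*s - 7)
(3) sum the parallel branches (A1*A2), A3, [A4/(1+A4*A5)]; result (12*s^6 + 68*s^5 - 367*s^4 + 333*s^3 - 205*s^2 + 217*s - 66)/(36*s^5 + 300*s^4 - 140*s^3 + 60*s^2 + 16*s - 112)
The step-3 result is T(s). Setting s = 0: T(0) = -66/(-112) = 33/56.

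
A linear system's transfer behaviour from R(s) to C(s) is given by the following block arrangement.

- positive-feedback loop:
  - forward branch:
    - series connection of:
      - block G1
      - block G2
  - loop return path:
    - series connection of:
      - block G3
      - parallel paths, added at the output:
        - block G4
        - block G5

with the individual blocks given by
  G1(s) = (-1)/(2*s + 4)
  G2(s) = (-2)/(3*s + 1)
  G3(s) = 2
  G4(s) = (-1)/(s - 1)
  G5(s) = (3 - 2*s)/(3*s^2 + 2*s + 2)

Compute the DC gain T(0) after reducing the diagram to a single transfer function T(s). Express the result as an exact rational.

Reducing step by step:

[1] series reduction of G1, G2: 1/(3*s^2 + 7*s + 2)
[2] reduce the parallel group G4, G5: (-5*s^2 + 3*s - 5)/(3*s^3 - s^2 - 2)
[3] reduce the series chain G3, (G4+G5): (-10*s^2 + 6*s - 10)/(3*s^3 - s^2 - 2)
[4] reduce the feedback loop with forward (G1*G2) and return (G3*(G4+G5)): (3*s^3 - s^2 - 2)/(9*s^5 + 18*s^4 - s^3 + 2*s^2 - 20*s + 6)
The step-4 result is T(s). Setting s = 0: T(0) = -2/6 = -1/3.

Answer: -1/3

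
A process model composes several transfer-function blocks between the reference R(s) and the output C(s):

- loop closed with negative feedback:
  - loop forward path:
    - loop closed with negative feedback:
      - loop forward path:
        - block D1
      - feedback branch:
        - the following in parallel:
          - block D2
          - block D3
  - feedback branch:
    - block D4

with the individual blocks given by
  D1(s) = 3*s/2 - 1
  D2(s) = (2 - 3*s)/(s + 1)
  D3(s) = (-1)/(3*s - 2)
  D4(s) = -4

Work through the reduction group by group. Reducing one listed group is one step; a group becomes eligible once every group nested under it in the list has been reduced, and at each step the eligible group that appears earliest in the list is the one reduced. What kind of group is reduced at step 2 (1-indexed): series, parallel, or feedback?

1. combine D2, D3 in parallel
2. apply the feedback formula to D1, (D2+D3)
3. reduce the feedback loop with forward [D1/(1+D1*(D2+D3))] and return D4
Step 2 collapses a feedback group.

Final answer: feedback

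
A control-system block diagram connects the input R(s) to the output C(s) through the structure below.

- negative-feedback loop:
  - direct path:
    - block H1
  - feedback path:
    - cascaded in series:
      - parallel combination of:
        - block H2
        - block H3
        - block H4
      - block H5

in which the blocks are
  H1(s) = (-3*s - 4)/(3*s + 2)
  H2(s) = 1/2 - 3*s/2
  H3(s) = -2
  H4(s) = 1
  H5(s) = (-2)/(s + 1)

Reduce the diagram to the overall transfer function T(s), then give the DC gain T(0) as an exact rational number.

The answer is 2.

Reasoning:
Step 1: parallel reduction of H2, H3, H4: -3*s/2 - 1/2
Step 2: cascade (H2+H3+H4), H5: (3*s + 1)/(s + 1)
Step 3: close the feedback loop around H1, ((H2+H3+H4)*H5): (3*s^2 + 7*s + 4)/(6*s^2 + 10*s + 2)
Evaluating the step-3 result (the overall T(s)) at s = 0 gives T(0) = 4/2 = 2.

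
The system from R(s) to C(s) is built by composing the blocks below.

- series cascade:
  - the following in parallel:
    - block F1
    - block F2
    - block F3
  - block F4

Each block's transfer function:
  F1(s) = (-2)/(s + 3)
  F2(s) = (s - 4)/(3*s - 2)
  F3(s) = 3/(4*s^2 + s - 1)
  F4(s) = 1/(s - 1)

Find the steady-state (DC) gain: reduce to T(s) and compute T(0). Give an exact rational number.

1. add F1, F2, F3 (parallel); result (4*s^4 - 27*s^3 - 31*s^2 + 20*s - 10)/(12*s^4 + 31*s^3 - 20*s^2 - 13*s + 6)
2. multiply (F1+F2+F3), F4 (series); result (4*s^4 - 27*s^3 - 31*s^2 + 20*s - 10)/(12*s^5 + 19*s^4 - 51*s^3 + 7*s^2 + 19*s - 6)
Step 2 gives the overall T(s). Then T(0) = -10/(-6) = 5/3.

Answer: 5/3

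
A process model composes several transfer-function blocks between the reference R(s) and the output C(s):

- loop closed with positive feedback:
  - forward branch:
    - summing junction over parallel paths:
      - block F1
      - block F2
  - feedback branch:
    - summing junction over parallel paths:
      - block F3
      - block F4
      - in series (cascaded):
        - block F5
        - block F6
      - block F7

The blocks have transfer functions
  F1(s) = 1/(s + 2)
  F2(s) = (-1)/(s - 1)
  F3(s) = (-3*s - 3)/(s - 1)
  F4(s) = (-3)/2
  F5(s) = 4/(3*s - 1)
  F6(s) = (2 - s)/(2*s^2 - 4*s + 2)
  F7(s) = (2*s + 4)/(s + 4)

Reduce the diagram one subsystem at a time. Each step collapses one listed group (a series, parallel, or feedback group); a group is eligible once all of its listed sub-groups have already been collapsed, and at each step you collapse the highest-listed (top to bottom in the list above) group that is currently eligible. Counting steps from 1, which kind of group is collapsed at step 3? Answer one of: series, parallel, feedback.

(1) reduce the parallel group F1, F2
(2) combine F5, F6 in series
(3) sum the parallel branches F3, F4, (F5*F6), F7
(4) reduce the feedback loop with forward (F1+F2) and return (F3+F4+(F5*F6)+F7)
Step 3 collapses a parallel group.

Answer: parallel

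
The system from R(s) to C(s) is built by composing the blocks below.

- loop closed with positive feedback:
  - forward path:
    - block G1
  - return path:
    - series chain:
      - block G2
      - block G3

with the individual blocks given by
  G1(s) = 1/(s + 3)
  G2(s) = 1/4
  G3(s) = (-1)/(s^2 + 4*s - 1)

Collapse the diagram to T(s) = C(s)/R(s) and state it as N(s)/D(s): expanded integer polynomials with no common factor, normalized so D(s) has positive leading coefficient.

[1] combine G2, G3 in series = (-1)/(4*s^2 + 16*s - 4)
[2] reduce the feedback loop with forward G1 and return (G2*G3) - this is the overall T(s), already in the required normalized form

Answer: (4*s^2 + 16*s - 4)/(4*s^3 + 28*s^2 + 44*s - 11)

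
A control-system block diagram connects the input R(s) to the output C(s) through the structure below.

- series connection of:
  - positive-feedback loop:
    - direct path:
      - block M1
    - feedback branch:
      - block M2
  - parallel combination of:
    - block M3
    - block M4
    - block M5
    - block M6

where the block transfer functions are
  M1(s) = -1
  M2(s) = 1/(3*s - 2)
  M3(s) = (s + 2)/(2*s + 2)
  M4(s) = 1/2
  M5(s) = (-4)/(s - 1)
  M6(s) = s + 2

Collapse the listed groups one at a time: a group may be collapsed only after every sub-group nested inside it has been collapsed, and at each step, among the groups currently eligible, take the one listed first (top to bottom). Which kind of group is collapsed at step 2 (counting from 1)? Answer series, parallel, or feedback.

Answer: parallel

Working:
1. close the feedback loop around M1, M2
2. parallel reduction of M3, M4, M5, M6
3. multiply [M1/(1-M1*M2)], (M3+M4+M5+M6) (series)
The group at step 2 is a parallel group.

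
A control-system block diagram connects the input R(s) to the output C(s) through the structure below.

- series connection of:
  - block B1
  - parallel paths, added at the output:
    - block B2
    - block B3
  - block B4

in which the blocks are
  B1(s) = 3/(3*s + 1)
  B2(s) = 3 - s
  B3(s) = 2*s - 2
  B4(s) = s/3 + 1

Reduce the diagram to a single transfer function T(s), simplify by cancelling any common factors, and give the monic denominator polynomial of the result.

The answer is s + 1/3.

Reasoning:
(1) parallel reduction of B2, B3 gives s + 1
(2) combine B1, (B2+B3), B4 in series gives (s^2 + 4*s + 3)/(3*s + 1)
No further cancellation is possible in the step-2 result, so that is T(s). Its denominator becomes monic after dividing by the leading coefficient 3.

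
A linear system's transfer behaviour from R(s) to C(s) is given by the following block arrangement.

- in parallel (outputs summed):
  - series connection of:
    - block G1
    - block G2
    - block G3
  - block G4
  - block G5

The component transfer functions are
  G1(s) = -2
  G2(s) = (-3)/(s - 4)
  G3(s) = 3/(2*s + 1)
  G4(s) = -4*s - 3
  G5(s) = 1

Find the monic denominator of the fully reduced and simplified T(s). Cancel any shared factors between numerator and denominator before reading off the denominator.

[1] reduce the series chain G1, G2, G3 gives 18/(2*s^2 - 7*s - 4)
[2] combine (G1*G2*G3), G4, G5 in parallel gives (-8*s^3 + 24*s^2 + 30*s + 26)/(2*s^2 - 7*s - 4)
T(s) is the step-2 result (common factors already cancelled). Leading coefficient of the denominator: 2. Divide through by 2 for the monic polynomial.

Answer: s^2 - 7*s/2 - 2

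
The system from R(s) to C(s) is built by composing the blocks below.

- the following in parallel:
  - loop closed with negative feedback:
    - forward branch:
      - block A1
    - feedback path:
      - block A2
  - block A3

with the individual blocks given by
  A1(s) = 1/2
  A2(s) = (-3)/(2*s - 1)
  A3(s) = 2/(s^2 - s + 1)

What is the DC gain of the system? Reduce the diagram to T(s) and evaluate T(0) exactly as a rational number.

First reduce the diagram to T(s).

(1) apply the feedback formula to A1, A2, giving (2*s - 1)/(4*s - 5)
(2) parallel reduction of [A1/(1+A1*A2)], A3, giving (2*s^3 - 3*s^2 + 11*s - 11)/(4*s^3 - 9*s^2 + 9*s - 5)
The step-2 result is T(s). Setting s = 0: T(0) = -11/(-5) = 11/5.

Answer: 11/5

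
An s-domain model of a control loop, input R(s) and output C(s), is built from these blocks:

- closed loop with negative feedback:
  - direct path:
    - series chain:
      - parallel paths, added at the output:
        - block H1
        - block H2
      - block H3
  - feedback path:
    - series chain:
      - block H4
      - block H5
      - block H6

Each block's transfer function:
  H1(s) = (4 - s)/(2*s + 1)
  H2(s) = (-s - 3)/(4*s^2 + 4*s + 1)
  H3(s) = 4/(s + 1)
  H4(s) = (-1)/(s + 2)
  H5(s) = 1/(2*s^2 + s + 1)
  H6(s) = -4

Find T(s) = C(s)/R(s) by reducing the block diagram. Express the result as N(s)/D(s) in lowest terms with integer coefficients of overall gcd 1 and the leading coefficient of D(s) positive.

Answer: (-16*s^5 + 8*s^4 + 104*s^3 + 76*s^2 + 60*s + 8)/(8*s^6 + 36*s^5 + 62*s^4 + 59*s^3 + 4*s^2 + 109*s + 18)

Working:
Step 1 - reduce the parallel group H1, H2; result (-2*s^2 + 6*s + 1)/(4*s^2 + 4*s + 1)
Step 2 - combine (H1+H2), H3 in series; result (-8*s^2 + 24*s + 4)/(4*s^3 + 8*s^2 + 5*s + 1)
Step 3 - reduce the series chain H4, H5, H6; result 4/(2*s^3 + 5*s^2 + 3*s + 2)
Step 4 - feedback reduction of ((H1+H2)*H3), (H4*H5*H6); the result is T(s) itself (integer coefficients, no common factor, positive leading denominator coefficient)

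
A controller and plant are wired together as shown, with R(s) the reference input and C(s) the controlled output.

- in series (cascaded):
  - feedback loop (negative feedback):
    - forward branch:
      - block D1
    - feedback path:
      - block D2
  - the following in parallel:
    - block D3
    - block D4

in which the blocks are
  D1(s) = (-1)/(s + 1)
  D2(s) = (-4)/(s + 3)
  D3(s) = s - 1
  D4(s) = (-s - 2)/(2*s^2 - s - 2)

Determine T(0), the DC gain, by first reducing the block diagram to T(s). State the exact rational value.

Reducing step by step:

Step 1. apply the feedback formula to D1, D2 gives (-s - 3)/(s^2 + 4*s + 7)
Step 2. reduce the parallel group D3, D4 gives (2*s^3 - 3*s^2 - 2*s)/(2*s^2 - s - 2)
Step 3. multiply [D1/(1+D1*D2)], (D3+D4) (series) gives (-2*s^4 - 3*s^3 + 11*s^2 + 6*s)/(2*s^4 + 7*s^3 + 8*s^2 - 15*s - 14)
Evaluating the step-3 result (the overall T(s)) at s = 0 gives T(0) = 0/(-14) = 0.

Answer: 0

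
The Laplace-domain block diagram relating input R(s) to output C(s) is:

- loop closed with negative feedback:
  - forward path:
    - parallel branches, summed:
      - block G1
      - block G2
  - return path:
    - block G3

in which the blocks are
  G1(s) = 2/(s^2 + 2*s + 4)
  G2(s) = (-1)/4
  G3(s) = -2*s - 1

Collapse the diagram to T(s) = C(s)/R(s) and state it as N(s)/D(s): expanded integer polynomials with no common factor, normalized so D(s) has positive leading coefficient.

First reduce the diagram to T(s).

(1) sum the parallel branches G1, G2 = (-s^2 - 2*s + 4)/(4*s^2 + 8*s + 16)
(2) apply the feedback formula to (G1+G2), G3, which is the overall transfer function T(s) = C(s)/R(s) in lowest terms

Answer: (-s^2 - 2*s + 4)/(2*s^3 + 9*s^2 + 2*s + 12)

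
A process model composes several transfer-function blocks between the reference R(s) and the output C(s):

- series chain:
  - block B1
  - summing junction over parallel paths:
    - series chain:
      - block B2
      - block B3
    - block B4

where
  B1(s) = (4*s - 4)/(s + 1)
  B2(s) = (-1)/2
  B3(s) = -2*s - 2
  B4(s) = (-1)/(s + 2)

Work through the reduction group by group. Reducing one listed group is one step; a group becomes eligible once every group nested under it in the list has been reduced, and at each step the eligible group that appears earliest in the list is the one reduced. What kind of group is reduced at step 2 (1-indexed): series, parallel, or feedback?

[1] series reduction of B2, B3
[2] sum the parallel branches (B2*B3), B4
[3] multiply B1, ((B2*B3)+B4) (series)
Step 2: parallel.

Answer: parallel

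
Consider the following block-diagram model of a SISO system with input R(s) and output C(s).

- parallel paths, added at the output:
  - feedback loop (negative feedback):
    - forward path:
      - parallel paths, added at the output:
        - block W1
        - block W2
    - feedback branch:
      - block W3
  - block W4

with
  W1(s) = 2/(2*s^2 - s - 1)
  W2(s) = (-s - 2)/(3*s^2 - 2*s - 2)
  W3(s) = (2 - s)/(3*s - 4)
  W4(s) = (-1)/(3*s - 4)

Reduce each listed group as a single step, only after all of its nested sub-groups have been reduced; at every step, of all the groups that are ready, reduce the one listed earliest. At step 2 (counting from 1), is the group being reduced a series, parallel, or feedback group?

(1) combine W1, W2 in parallel
(2) feedback reduction of (W1+W2), W3
(3) parallel reduction of [(W1+W2)/(1+(W1+W2)*W3)], W4
Step 2: feedback.

Final answer: feedback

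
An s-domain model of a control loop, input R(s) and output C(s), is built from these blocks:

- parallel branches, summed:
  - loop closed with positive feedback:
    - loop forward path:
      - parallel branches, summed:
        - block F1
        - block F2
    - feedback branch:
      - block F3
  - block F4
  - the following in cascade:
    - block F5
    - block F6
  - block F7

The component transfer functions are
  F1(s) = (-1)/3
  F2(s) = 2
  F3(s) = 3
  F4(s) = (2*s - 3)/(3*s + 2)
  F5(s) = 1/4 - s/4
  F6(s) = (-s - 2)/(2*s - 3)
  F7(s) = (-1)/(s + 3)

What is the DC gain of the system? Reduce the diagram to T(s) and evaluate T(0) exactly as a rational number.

Step 1 - sum the parallel branches F1, F2 gives 5/3
Step 2 - collapse the loop ((F1+F2) forward, F3 return) gives (-5)/12
Step 3 - combine F5, F6 in series gives (s^2 + s - 2)/(8*s - 12)
Step 4 - reduce the parallel group [(F1+F2)/(1-(F1+F2)*F3)], F4, (F5*F6), F7 gives (9*s^4 + 60*s^3 - 104*s^2 - 207*s + 450)/(72*s^3 + 156*s^2 - 252*s - 216)
That last expression is T(s); at s = 0 only the constant terms survive, so T(0) = 450/(-216) = -25/12.

Therefore the answer is -25/12.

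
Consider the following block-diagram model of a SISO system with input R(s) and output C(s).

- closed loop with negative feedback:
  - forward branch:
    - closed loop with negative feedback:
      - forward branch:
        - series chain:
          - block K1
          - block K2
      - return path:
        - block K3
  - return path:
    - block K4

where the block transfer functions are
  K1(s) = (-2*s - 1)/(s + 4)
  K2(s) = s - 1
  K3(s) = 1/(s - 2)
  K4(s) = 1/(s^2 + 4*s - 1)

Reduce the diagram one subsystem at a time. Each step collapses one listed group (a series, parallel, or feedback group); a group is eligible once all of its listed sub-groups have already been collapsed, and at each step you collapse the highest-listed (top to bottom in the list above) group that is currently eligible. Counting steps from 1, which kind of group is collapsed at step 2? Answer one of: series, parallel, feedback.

Reducing step by step:

[1] cascade K1, K2
[2] apply the feedback formula to (K1*K2), K3
[3] feedback reduction of [(K1*K2)/(1+(K1*K2)*K3)], K4
Step 2: feedback.

Answer: feedback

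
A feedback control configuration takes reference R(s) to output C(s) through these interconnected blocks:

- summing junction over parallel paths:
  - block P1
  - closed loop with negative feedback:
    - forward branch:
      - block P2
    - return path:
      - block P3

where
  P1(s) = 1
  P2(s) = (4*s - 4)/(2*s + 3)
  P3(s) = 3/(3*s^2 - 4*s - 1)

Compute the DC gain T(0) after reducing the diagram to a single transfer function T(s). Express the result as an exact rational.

First reduce the diagram to T(s).

[1] close the feedback loop around P2, P3 gives (12*s^3 - 28*s^2 + 12*s + 4)/(6*s^3 + s^2 - 2*s - 15)
[2] add P1, [P2/(1+P2*P3)] (parallel) gives (18*s^3 - 27*s^2 + 10*s - 11)/(6*s^3 + s^2 - 2*s - 15)
Evaluating the step-2 result (the overall T(s)) at s = 0 gives T(0) = -11/(-15) = 11/15.

Answer: 11/15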